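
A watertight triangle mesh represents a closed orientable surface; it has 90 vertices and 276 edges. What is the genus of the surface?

Every face is a triangle and each edge borders two faces, so 3F = 2·276, giving F = 184.
χ = V − E + F = 90 − 276 + 184 = -2.
For a closed orientable surface χ = 2 − 2g, so g = (2 − (-2))/2 = 2.

2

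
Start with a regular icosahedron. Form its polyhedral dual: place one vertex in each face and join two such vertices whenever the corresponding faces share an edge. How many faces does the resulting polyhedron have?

The base solid has V = 12, E = 30, F = 20.
The dual swaps V and F and preserves E: V′ = F = 20, E′ = E = 30, F′ = V = 12.

12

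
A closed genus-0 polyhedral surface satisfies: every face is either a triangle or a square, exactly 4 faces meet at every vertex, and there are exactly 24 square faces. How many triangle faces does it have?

Let x be the number of triangles; then F = 24 + x.
Edge–face incidences: 2E = 4·24 + 3·x = 96 + 3x.
Every vertex has degree 4, so 4V = 2E.
Euler: V − E + F = 2 ⇒ (2E)/4 − E + (24 + x) = 2.
Multiply by 8: 2·(2E) − 4·(2E) + 8·(24 + x) = 16, i.e. 192 + 8x − 2·(96 + 3x) = 16.
Collecting terms: 2x = 16, so x = 8.
Then 2E = 96 + 3·8 = 120, so E = 60, V = 2E/4 = 30, F = 24 + 8 = 32.

8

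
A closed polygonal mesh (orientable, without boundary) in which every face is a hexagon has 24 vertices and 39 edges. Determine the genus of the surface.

2

Every face is a hexagon and each edge borders two faces, so 6F = 2·39, giving F = 13.
χ = V − E + F = 24 − 39 + 13 = -2.
For a closed orientable surface χ = 2 − 2g, so g = (2 − (-2))/2 = 2.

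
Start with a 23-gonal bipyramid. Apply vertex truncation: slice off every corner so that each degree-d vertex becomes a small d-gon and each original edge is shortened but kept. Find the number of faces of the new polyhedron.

The base solid has V = 25, E = 69, F = 46.
Truncation replaces each original edge-end by a new vertex, so V′ = 2E = 138.
Each original edge survives, and each old vertex of degree d contributes d new edges; summing degrees gives Σd = 2E, so E′ = E + 2E = 3E = 207.
Each original face survives and each original vertex becomes one new face: F′ = F + V = 71.

71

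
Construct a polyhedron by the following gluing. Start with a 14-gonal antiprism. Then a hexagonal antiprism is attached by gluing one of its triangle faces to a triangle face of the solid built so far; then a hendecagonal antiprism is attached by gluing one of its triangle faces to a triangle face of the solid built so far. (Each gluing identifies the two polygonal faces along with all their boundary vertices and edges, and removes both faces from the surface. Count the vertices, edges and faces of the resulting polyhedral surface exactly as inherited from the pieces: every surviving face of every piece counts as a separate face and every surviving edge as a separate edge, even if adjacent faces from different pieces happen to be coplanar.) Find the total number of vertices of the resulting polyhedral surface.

56

A 14-gonal antiprism: V=28, E=56, F=30.
Attach a hexagonal antiprism (V=12, E=24, F=14) along a 3-gon: merge 3 vertices and 3 edges, delete both glued faces → V=37, E=77, F=42.
Attach a hendecagonal antiprism (V=22, E=44, F=24) along a 3-gon: merge 3 vertices and 3 edges, delete both glued faces → V=56, E=118, F=64.
Check: V − E + F = 56 − 118 + 64 = 2.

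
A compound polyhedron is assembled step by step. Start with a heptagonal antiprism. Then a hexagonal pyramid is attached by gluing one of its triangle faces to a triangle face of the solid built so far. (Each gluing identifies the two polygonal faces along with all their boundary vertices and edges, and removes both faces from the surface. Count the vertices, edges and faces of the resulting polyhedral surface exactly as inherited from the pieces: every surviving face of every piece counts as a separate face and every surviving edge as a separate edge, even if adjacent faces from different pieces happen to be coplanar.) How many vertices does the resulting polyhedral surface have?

18

A heptagonal antiprism: V=14, E=28, F=16.
Attach a hexagonal pyramid (V=7, E=12, F=7) along a 3-gon: merge 3 vertices and 3 edges, delete both glued faces → V=18, E=37, F=21.
Check: V − E + F = 18 − 37 + 21 = 2.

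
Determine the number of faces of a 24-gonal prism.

26

A prism on an n-gon has two n-gon bases and n rectangular sides: V = 2·24 = 48, E = 3·24 = 72, F = 24 + 2 = 26.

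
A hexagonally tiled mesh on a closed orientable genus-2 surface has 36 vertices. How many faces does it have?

19

χ = 2 − 2·2 = -2, and every face is a hexagon so 6F = 2E.
V − E + F = -2 with E = 6F/2 gives 36 − (6/2 − 1)·F = -2, so F = 19 and E = 57.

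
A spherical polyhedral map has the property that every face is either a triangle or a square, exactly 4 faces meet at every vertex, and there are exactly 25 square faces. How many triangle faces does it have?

8

Let x be the number of triangles; then F = 25 + x.
Edge–face incidences: 2E = 4·25 + 3·x = 100 + 3x.
Every vertex has degree 4, so 4V = 2E.
Euler: V − E + F = 2 ⇒ (2E)/4 − E + (25 + x) = 2.
Multiply by 8: 2·(2E) − 4·(2E) + 8·(25 + x) = 16, i.e. 200 + 8x − 2·(100 + 3x) = 16.
Collecting terms: 2x = 16, so x = 8.
Then 2E = 100 + 3·8 = 124, so E = 62, V = 2E/4 = 31, F = 25 + 8 = 33.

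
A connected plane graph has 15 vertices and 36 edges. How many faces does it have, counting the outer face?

Euler's formula for a connected plane graph: V − E + F = 2, so F = 2 − 15 + 36 = 23.

23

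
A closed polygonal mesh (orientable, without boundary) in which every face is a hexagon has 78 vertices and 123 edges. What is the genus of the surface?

Every face is a hexagon and each edge borders two faces, so 6F = 2·123, giving F = 41.
χ = V − E + F = 78 − 123 + 41 = -4.
For a closed orientable surface χ = 2 − 2g, so g = (2 − (-4))/2 = 3.

3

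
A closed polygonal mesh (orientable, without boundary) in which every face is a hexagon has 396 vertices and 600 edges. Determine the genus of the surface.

Every face is a hexagon and each edge borders two faces, so 6F = 2·600, giving F = 200.
χ = V − E + F = 396 − 600 + 200 = -4.
For a closed orientable surface χ = 2 − 2g, so g = (2 − (-4))/2 = 3.

3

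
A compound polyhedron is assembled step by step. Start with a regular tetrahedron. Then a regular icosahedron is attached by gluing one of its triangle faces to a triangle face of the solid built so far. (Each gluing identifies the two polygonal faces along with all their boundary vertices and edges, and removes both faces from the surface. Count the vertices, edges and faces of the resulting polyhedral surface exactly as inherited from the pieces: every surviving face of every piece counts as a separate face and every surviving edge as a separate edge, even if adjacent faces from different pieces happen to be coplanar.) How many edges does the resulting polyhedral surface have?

33

A regular tetrahedron: V=4, E=6, F=4.
Attach a regular icosahedron (V=12, E=30, F=20) along a 3-gon: merge 3 vertices and 3 edges, delete both glued faces → V=13, E=33, F=22.
Check: V − E + F = 13 − 33 + 22 = 2.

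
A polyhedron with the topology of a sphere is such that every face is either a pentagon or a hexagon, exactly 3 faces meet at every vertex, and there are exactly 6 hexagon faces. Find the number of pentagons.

12

Let x be the number of pentagons; then F = 6 + x.
Edge–face incidences: 2E = 6·6 + 5·x = 36 + 5x.
Every vertex has degree 3, so 3V = 2E.
Euler: V − E + F = 2 ⇒ (2E)/3 − E + (6 + x) = 2.
Multiply by 6: 2·(2E) − 3·(2E) + 6·(6 + x) = 12, i.e. 36 + 6x − (36 + 5x) = 12.
Collecting terms: x = 12.
Then 2E = 36 + 5·12 = 96, so E = 48, V = 2E/3 = 32, F = 6 + 12 = 18.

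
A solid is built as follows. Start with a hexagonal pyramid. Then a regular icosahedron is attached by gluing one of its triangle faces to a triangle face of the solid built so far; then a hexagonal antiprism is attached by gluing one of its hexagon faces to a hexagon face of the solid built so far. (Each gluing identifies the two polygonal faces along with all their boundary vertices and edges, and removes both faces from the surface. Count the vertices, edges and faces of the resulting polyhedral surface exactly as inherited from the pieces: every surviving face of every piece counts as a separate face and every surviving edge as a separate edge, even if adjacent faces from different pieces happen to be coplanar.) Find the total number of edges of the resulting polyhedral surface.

57

A hexagonal pyramid: V=7, E=12, F=7.
Attach a regular icosahedron (V=12, E=30, F=20) along a 3-gon: merge 3 vertices and 3 edges, delete both glued faces → V=16, E=39, F=25.
Attach a hexagonal antiprism (V=12, E=24, F=14) along a 6-gon: merge 6 vertices and 6 edges, delete both glued faces → V=22, E=57, F=37.
Check: V − E + F = 22 − 57 + 37 = 2.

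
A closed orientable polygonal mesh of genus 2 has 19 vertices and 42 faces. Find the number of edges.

63

For a closed orientable surface of genus 2, χ = 2 − 2·2 = -2.
E = V + F − (-2) = 19 + 42 − (-2) = 63.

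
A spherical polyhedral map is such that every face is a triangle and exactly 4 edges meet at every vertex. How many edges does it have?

12

Each face has 3 edges and each edge borders two faces, so 2E = 3F.
Each vertex has degree 4, so 4V = 2E and hence V = 3F/4.
Euler: V − E + F = 2 ⇒ (3F/4) − (3F/2) + F = 2.
Multiply by 8: (6 − 12 + 8)F = 16, i.e. 2F = 16.
So F = 8, E = 3·8/2 = 12, V = 3·8/4 = 6.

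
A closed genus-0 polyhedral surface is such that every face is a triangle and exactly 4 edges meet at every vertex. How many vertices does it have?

Each face has 3 edges and each edge borders two faces, so 2E = 3F.
Each vertex has degree 4, so 4V = 2E and hence V = 3F/4.
Euler: V − E + F = 2 ⇒ (3F/4) − (3F/2) + F = 2.
Multiply by 8: (6 − 12 + 8)F = 16, i.e. 2F = 16.
So F = 8, E = 3·8/2 = 12, V = 3·8/4 = 6.

6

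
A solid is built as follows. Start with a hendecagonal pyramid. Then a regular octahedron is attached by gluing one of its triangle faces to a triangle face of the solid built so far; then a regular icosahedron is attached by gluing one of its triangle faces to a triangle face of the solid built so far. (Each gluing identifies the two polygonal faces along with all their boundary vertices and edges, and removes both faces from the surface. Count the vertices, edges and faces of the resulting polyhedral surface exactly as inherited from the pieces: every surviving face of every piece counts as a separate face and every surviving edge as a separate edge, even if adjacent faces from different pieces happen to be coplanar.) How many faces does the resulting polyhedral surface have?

36

A hendecagonal pyramid: V=12, E=22, F=12.
Attach a regular octahedron (V=6, E=12, F=8) along a 3-gon: merge 3 vertices and 3 edges, delete both glued faces → V=15, E=31, F=18.
Attach a regular icosahedron (V=12, E=30, F=20) along a 3-gon: merge 3 vertices and 3 edges, delete both glued faces → V=24, E=58, F=36.
Check: V − E + F = 24 − 58 + 36 = 2.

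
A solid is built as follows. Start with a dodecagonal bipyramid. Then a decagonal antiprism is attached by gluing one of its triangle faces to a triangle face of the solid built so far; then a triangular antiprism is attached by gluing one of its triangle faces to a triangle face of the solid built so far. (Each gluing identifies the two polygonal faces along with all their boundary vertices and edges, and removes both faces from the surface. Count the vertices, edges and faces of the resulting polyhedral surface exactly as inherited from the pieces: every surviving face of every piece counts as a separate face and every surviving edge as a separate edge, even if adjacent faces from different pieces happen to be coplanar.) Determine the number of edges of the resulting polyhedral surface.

A dodecagonal bipyramid: V=14, E=36, F=24.
Attach a decagonal antiprism (V=20, E=40, F=22) along a 3-gon: merge 3 vertices and 3 edges, delete both glued faces → V=31, E=73, F=44.
Attach a triangular antiprism (V=6, E=12, F=8) along a 3-gon: merge 3 vertices and 3 edges, delete both glued faces → V=34, E=82, F=50.
Check: V − E + F = 34 − 82 + 50 = 2.

82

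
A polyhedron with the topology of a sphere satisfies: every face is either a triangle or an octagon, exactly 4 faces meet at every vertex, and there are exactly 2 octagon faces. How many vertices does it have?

16

Let x be the number of triangles; then F = 2 + x.
Edge–face incidences: 2E = 8·2 + 3·x = 16 + 3x.
Every vertex has degree 4, so 4V = 2E.
Euler: V − E + F = 2 ⇒ (2E)/4 − E + (2 + x) = 2.
Multiply by 8: 2·(2E) − 4·(2E) + 8·(2 + x) = 16, i.e. 16 + 8x − 2·(16 + 3x) = 16.
Collecting terms: 2x − 16 = 16, so 2x = 32, so x = 16.
Then 2E = 16 + 3·16 = 64, so E = 32, V = 2E/4 = 16, F = 2 + 16 = 18.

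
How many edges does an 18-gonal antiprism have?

An antiprism on an n-gon has two n-gon caps and 2n triangles: V = 2·18 = 36, E = 4·18 = 72, F = 2·18 + 2 = 38.

72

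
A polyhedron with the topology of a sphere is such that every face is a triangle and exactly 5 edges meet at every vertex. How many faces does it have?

Each face has 3 edges and each edge borders two faces, so 2E = 3F.
Each vertex has degree 5, so 5V = 2E and hence V = 3F/5.
Euler: V − E + F = 2 ⇒ (3F/5) − (3F/2) + F = 2.
Multiply by 10: (6 − 15 + 10)F = 20, i.e. 1F = 20.
So F = 20, E = 3·20/2 = 30, V = 3·20/5 = 12.

20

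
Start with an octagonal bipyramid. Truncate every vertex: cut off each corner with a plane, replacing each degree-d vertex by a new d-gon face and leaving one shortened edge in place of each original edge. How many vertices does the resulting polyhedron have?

48

The base solid has V = 10, E = 24, F = 16.
Truncation replaces each original edge-end by a new vertex, so V′ = 2E = 48.
Each original edge survives, and each old vertex of degree d contributes d new edges; summing degrees gives Σd = 2E, so E′ = E + 2E = 3E = 72.
Each original face survives and each original vertex becomes one new face: F′ = F + V = 26.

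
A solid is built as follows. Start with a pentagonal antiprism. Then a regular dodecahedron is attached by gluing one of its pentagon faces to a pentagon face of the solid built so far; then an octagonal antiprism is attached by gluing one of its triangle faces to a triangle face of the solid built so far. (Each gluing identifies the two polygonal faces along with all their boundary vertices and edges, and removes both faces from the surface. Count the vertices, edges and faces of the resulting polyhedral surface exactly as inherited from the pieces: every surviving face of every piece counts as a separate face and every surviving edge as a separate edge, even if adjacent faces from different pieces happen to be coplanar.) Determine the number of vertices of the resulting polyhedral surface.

38

A pentagonal antiprism: V=10, E=20, F=12.
Attach a regular dodecahedron (V=20, E=30, F=12) along a 5-gon: merge 5 vertices and 5 edges, delete both glued faces → V=25, E=45, F=22.
Attach an octagonal antiprism (V=16, E=32, F=18) along a 3-gon: merge 3 vertices and 3 edges, delete both glued faces → V=38, E=74, F=38.
Check: V − E + F = 38 − 74 + 38 = 2.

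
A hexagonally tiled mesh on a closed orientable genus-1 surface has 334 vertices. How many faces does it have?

167

χ = 2 − 2·1 = 0, and every face is a hexagon so 6F = 2E.
V − E + F = 0 with E = 6F/2 gives 334 − (6/2 − 1)·F = 0, so F = 167 and E = 501.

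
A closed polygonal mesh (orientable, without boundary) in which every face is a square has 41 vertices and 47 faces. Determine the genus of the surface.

Every face is a square, so 2E = 4·47 = 188, giving E = 94.
χ = V − E + F = 41 − 94 + 47 = -6.
For a closed orientable surface χ = 2 − 2g, so g = (2 − (-6))/2 = 4.

4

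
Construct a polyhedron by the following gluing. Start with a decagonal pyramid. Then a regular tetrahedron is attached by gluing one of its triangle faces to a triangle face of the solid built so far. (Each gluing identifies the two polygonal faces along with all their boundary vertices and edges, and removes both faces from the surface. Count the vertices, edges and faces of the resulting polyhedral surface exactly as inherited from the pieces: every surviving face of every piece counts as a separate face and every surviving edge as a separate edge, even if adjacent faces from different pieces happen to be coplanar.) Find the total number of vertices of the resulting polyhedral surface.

12

A decagonal pyramid: V=11, E=20, F=11.
Attach a regular tetrahedron (V=4, E=6, F=4) along a 3-gon: merge 3 vertices and 3 edges, delete both glued faces → V=12, E=23, F=13.
Check: V − E + F = 12 − 23 + 13 = 2.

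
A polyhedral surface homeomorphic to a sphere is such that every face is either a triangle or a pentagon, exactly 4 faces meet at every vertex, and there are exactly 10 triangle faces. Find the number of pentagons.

Let x be the number of pentagons; then F = 10 + x.
Edge–face incidences: 2E = 3·10 + 5·x = 30 + 5x.
Every vertex has degree 4, so 4V = 2E.
Euler: V − E + F = 2 ⇒ (2E)/4 − E + (10 + x) = 2.
Multiply by 8: 2·(2E) − 4·(2E) + 8·(10 + x) = 16, i.e. 80 + 8x − 2·(30 + 5x) = 16.
Collecting terms: −2x + 20 = 16, so −2x = −4, so x = 2.
Then 2E = 30 + 5·2 = 40, so E = 20, V = 2E/4 = 10, F = 10 + 2 = 12.

2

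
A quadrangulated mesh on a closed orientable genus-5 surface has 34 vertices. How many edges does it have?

χ = 2 − 2·5 = -8, and every face is a square so 4F = 2E.
V − E + F = -8 with E = 4F/2 gives 34 − (4/2 − 1)·F = -8, so F = 42 and E = 84.

84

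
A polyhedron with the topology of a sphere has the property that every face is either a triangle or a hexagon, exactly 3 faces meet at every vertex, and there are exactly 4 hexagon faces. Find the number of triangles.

4

Let x be the number of triangles; then F = 4 + x.
Edge–face incidences: 2E = 6·4 + 3·x = 24 + 3x.
Every vertex has degree 3, so 3V = 2E.
Euler: V − E + F = 2 ⇒ (2E)/3 − E + (4 + x) = 2.
Multiply by 6: 2·(2E) − 3·(2E) + 6·(4 + x) = 12, i.e. 24 + 6x − (24 + 3x) = 12.
Collecting terms: 3x = 12, so x = 4.
Then 2E = 24 + 3·4 = 36, so E = 18, V = 2E/3 = 12, F = 4 + 4 = 8.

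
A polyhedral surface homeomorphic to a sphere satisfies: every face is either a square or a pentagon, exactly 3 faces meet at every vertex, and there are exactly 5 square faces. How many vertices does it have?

10

Let x be the number of pentagons; then F = 5 + x.
Edge–face incidences: 2E = 4·5 + 5·x = 20 + 5x.
Every vertex has degree 3, so 3V = 2E.
Euler: V − E + F = 2 ⇒ (2E)/3 − E + (5 + x) = 2.
Multiply by 6: 2·(2E) − 3·(2E) + 6·(5 + x) = 12, i.e. 30 + 6x − (20 + 5x) = 12.
Collecting terms: x + 10 = 12, so x = 2.
Then 2E = 20 + 5·2 = 30, so E = 15, V = 2E/3 = 10, F = 5 + 2 = 7.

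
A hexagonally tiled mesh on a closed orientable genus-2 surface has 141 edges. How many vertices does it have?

92

χ = 2 − 2·2 = -2, and every face is a hexagon so 6F = 2E.
F = 2E/6 = 47. Then V = -2 + E − F = -2 + 141 − 47 = 92.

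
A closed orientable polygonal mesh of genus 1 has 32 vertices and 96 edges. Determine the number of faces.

For a closed orientable surface of genus 1, χ = 2 − 2·1 = 0.
F = 0 − V + E = 0 − 32 + 96 = 64.

64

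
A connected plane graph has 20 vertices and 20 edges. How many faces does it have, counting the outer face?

2

Euler's formula for a connected plane graph: V − E + F = 2, so F = 2 − 20 + 20 = 2.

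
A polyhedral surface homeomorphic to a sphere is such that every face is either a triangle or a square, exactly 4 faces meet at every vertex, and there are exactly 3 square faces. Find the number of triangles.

8

Let x be the number of triangles; then F = 3 + x.
Edge–face incidences: 2E = 4·3 + 3·x = 12 + 3x.
Every vertex has degree 4, so 4V = 2E.
Euler: V − E + F = 2 ⇒ (2E)/4 − E + (3 + x) = 2.
Multiply by 8: 2·(2E) − 4·(2E) + 8·(3 + x) = 16, i.e. 24 + 8x − 2·(12 + 3x) = 16.
Collecting terms: 2x = 16, so x = 8.
Then 2E = 12 + 3·8 = 36, so E = 18, V = 2E/4 = 9, F = 3 + 8 = 11.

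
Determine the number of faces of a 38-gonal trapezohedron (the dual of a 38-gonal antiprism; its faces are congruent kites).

76

The n-trapezohedron (dual of the n-antiprism) has V = 2·38 + 2 = 78, E = 4·38 = 152, F = 2·38 = 76.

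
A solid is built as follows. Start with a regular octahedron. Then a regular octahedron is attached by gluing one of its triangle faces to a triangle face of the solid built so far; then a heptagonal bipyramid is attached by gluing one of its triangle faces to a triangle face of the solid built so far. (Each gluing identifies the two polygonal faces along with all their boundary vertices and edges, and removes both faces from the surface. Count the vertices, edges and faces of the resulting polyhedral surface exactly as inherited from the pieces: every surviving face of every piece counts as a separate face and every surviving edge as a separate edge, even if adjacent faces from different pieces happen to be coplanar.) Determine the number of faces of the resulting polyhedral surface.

A regular octahedron: V=6, E=12, F=8.
Attach a regular octahedron (V=6, E=12, F=8) along a 3-gon: merge 3 vertices and 3 edges, delete both glued faces → V=9, E=21, F=14.
Attach a heptagonal bipyramid (V=9, E=21, F=14) along a 3-gon: merge 3 vertices and 3 edges, delete both glued faces → V=15, E=39, F=26.
Check: V − E + F = 15 − 39 + 26 = 2.

26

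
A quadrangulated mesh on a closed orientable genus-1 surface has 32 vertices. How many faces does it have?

χ = 2 − 2·1 = 0, and every face is a square so 4F = 2E.
V − E + F = 0 with E = 4F/2 gives 32 − (4/2 − 1)·F = 0, so F = 32 and E = 64.

32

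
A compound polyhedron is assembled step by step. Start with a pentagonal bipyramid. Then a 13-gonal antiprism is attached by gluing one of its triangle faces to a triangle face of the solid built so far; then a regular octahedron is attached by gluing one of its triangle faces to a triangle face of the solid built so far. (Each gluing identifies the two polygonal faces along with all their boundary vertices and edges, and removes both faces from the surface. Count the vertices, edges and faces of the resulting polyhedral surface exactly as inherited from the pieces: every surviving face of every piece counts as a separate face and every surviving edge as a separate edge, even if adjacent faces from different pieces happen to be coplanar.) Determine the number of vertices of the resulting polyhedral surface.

A pentagonal bipyramid: V=7, E=15, F=10.
Attach a 13-gonal antiprism (V=26, E=52, F=28) along a 3-gon: merge 3 vertices and 3 edges, delete both glued faces → V=30, E=64, F=36.
Attach a regular octahedron (V=6, E=12, F=8) along a 3-gon: merge 3 vertices and 3 edges, delete both glued faces → V=33, E=73, F=42.
Check: V − E + F = 33 − 73 + 42 = 2.

33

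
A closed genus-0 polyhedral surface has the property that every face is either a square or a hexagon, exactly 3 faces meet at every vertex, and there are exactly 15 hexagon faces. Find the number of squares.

6

Let x be the number of squares; then F = 15 + x.
Edge–face incidences: 2E = 6·15 + 4·x = 90 + 4x.
Every vertex has degree 3, so 3V = 2E.
Euler: V − E + F = 2 ⇒ (2E)/3 − E + (15 + x) = 2.
Multiply by 6: 2·(2E) − 3·(2E) + 6·(15 + x) = 12, i.e. 90 + 6x − (90 + 4x) = 12.
Collecting terms: 2x = 12, so x = 6.
Then 2E = 90 + 4·6 = 114, so E = 57, V = 2E/3 = 38, F = 15 + 6 = 21.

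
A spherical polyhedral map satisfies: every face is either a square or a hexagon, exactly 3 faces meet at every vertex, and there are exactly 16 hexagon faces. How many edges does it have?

Let x be the number of squares; then F = 16 + x.
Edge–face incidences: 2E = 6·16 + 4·x = 96 + 4x.
Every vertex has degree 3, so 3V = 2E.
Euler: V − E + F = 2 ⇒ (2E)/3 − E + (16 + x) = 2.
Multiply by 6: 2·(2E) − 3·(2E) + 6·(16 + x) = 12, i.e. 96 + 6x − (96 + 4x) = 12.
Collecting terms: 2x = 12, so x = 6.
Then 2E = 96 + 4·6 = 120, so E = 60, V = 2E/3 = 40, F = 16 + 6 = 22.

60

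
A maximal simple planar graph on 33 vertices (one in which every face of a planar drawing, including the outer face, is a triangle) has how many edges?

In a plane triangulation 3F = 2E and V − E + F = 2, so E = 3V − 6 = 3·33 − 6 = 93.

93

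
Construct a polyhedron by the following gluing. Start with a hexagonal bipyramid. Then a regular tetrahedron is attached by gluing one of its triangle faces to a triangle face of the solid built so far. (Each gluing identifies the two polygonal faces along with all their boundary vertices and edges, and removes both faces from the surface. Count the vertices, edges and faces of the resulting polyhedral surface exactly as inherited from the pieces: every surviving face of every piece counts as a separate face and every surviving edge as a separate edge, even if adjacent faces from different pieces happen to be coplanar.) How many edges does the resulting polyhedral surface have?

21

A hexagonal bipyramid: V=8, E=18, F=12.
Attach a regular tetrahedron (V=4, E=6, F=4) along a 3-gon: merge 3 vertices and 3 edges, delete both glued faces → V=9, E=21, F=14.
Check: V − E + F = 9 − 21 + 14 = 2.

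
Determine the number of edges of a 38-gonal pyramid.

76

A pyramid on an n-gon base has one n-gon and n triangles: V = 38 + 1 = 39, E = 2·38 = 76, F = 38 + 1 = 39.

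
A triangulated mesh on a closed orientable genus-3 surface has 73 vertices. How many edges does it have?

χ = 2 − 2·3 = -4, and every face is a triangle so 3F = 2E.
V − E + F = -4 with E = 3F/2 gives 73 − (3/2 − 1)·F = -4, so F = 154 and E = 231.

231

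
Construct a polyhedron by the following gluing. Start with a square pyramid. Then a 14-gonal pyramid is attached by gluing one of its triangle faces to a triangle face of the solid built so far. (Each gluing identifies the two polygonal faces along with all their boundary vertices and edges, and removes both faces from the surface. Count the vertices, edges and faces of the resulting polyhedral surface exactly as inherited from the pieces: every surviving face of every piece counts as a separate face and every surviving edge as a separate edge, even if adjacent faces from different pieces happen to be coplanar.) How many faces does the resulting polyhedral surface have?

A square pyramid: V=5, E=8, F=5.
Attach a 14-gonal pyramid (V=15, E=28, F=15) along a 3-gon: merge 3 vertices and 3 edges, delete both glued faces → V=17, E=33, F=18.
Check: V − E + F = 17 − 33 + 18 = 2.

18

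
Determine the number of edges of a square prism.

A prism on an n-gon has two n-gon bases and n rectangular sides: V = 2·4 = 8, E = 3·4 = 12, F = 4 + 2 = 6.

12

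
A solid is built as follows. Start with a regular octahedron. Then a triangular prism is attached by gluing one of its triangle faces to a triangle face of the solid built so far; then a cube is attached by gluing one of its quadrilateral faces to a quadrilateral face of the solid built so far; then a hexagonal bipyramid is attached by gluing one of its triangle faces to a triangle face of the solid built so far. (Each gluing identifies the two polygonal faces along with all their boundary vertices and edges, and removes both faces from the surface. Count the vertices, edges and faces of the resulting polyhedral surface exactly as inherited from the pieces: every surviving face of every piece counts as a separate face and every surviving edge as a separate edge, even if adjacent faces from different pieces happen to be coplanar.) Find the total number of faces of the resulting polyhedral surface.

25

A regular octahedron: V=6, E=12, F=8.
Attach a triangular prism (V=6, E=9, F=5) along a 3-gon: merge 3 vertices and 3 edges, delete both glued faces → V=9, E=18, F=11.
Attach a cube (V=8, E=12, F=6) along a 4-gon: merge 4 vertices and 4 edges, delete both glued faces → V=13, E=26, F=15.
Attach a hexagonal bipyramid (V=8, E=18, F=12) along a 3-gon: merge 3 vertices and 3 edges, delete both glued faces → V=18, E=41, F=25.
Check: V − E + F = 18 − 41 + 25 = 2.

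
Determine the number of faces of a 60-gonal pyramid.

A pyramid on an n-gon base has one n-gon and n triangles: V = 60 + 1 = 61, E = 2·60 = 120, F = 60 + 1 = 61.

61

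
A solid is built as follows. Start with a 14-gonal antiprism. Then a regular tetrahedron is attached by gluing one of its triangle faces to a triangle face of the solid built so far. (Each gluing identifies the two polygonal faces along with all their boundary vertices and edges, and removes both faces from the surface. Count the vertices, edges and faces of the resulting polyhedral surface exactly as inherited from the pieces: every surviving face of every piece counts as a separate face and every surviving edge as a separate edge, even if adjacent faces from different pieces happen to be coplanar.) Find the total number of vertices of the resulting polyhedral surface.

A 14-gonal antiprism: V=28, E=56, F=30.
Attach a regular tetrahedron (V=4, E=6, F=4) along a 3-gon: merge 3 vertices and 3 edges, delete both glued faces → V=29, E=59, F=32.
Check: V − E + F = 29 − 59 + 32 = 2.

29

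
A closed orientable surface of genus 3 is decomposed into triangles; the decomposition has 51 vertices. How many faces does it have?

110

χ = 2 − 2·3 = -4, and every face is a triangle so 3F = 2E.
V − E + F = -4 with E = 3F/2 gives 51 − (3/2 − 1)·F = -4, so F = 110 and E = 165.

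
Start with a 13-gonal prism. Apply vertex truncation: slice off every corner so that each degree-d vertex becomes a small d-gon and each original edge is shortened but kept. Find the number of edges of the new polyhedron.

The base solid has V = 26, E = 39, F = 15.
Truncation replaces each original edge-end by a new vertex, so V′ = 2E = 78.
Each original edge survives, and each old vertex of degree d contributes d new edges; summing degrees gives Σd = 2E, so E′ = E + 2E = 3E = 117.
Each original face survives and each original vertex becomes one new face: F′ = F + V = 41.

117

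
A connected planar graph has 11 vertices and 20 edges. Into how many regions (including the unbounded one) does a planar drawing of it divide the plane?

Euler's formula for a connected plane graph: V − E + F = 2, so F = 2 − 11 + 20 = 11.

11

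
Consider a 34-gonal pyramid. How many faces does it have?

35

A pyramid on an n-gon base has one n-gon and n triangles: V = 34 + 1 = 35, E = 2·34 = 68, F = 34 + 1 = 35.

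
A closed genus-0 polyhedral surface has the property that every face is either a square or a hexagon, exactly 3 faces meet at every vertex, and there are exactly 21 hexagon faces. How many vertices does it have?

Let x be the number of squares; then F = 21 + x.
Edge–face incidences: 2E = 6·21 + 4·x = 126 + 4x.
Every vertex has degree 3, so 3V = 2E.
Euler: V − E + F = 2 ⇒ (2E)/3 − E + (21 + x) = 2.
Multiply by 6: 2·(2E) − 3·(2E) + 6·(21 + x) = 12, i.e. 126 + 6x − (126 + 4x) = 12.
Collecting terms: 2x = 12, so x = 6.
Then 2E = 126 + 4·6 = 150, so E = 75, V = 2E/3 = 50, F = 21 + 6 = 27.

50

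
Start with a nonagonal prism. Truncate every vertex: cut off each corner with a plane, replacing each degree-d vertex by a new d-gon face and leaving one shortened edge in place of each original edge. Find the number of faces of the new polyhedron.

29

The base solid has V = 18, E = 27, F = 11.
Truncation replaces each original edge-end by a new vertex, so V′ = 2E = 54.
Each original edge survives, and each old vertex of degree d contributes d new edges; summing degrees gives Σd = 2E, so E′ = E + 2E = 3E = 81.
Each original face survives and each original vertex becomes one new face: F′ = F + V = 29.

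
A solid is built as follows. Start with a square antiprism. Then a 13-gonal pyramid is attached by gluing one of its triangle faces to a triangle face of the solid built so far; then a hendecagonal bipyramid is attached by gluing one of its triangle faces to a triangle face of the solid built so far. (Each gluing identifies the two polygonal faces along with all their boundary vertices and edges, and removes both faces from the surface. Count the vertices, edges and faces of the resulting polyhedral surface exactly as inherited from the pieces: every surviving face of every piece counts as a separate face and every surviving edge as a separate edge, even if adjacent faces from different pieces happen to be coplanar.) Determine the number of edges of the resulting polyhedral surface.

A square antiprism: V=8, E=16, F=10.
Attach a 13-gonal pyramid (V=14, E=26, F=14) along a 3-gon: merge 3 vertices and 3 edges, delete both glued faces → V=19, E=39, F=22.
Attach a hendecagonal bipyramid (V=13, E=33, F=22) along a 3-gon: merge 3 vertices and 3 edges, delete both glued faces → V=29, E=69, F=42.
Check: V − E + F = 29 − 69 + 42 = 2.

69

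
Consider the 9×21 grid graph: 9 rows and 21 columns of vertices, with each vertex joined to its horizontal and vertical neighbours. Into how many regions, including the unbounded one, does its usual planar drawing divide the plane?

The grid has V = 9·21 = 189 vertices and E = 9·20 + 21·8 = 348 edges.
F = 2 − V + E = 2 − 189 + 348 = 161.

161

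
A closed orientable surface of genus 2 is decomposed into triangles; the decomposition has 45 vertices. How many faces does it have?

94

χ = 2 − 2·2 = -2, and every face is a triangle so 3F = 2E.
V − E + F = -2 with E = 3F/2 gives 45 − (3/2 − 1)·F = -2, so F = 94 and E = 141.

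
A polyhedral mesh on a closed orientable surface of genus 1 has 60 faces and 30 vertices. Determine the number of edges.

90

For a closed orientable surface of genus 1, χ = 2 − 2·1 = 0.
E = V + F − (0) = 30 + 60 − (0) = 90.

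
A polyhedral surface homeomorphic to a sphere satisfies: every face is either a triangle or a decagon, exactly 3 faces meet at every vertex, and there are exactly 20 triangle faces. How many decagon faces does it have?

12

Let x be the number of decagons; then F = 20 + x.
Edge–face incidences: 2E = 3·20 + 10·x = 60 + 10x.
Every vertex has degree 3, so 3V = 2E.
Euler: V − E + F = 2 ⇒ (2E)/3 − E + (20 + x) = 2.
Multiply by 6: 2·(2E) − 3·(2E) + 6·(20 + x) = 12, i.e. 120 + 6x − (60 + 10x) = 12.
Collecting terms: −4x + 60 = 12, so −4x = −48, so x = 12.
Then 2E = 60 + 10·12 = 180, so E = 90, V = 2E/3 = 60, F = 20 + 12 = 32.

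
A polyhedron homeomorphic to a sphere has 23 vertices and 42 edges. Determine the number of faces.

21

Here V − E + F = 2.
F = 2 − V + E = 2 − 23 + 42 = 21.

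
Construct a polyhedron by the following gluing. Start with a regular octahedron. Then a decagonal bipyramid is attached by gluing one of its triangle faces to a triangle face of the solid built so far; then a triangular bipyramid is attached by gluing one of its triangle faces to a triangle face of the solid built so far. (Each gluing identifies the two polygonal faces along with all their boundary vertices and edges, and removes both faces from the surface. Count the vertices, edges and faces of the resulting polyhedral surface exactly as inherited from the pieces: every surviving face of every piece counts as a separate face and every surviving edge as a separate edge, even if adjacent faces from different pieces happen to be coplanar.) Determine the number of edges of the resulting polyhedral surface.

A regular octahedron: V=6, E=12, F=8.
Attach a decagonal bipyramid (V=12, E=30, F=20) along a 3-gon: merge 3 vertices and 3 edges, delete both glued faces → V=15, E=39, F=26.
Attach a triangular bipyramid (V=5, E=9, F=6) along a 3-gon: merge 3 vertices and 3 edges, delete both glued faces → V=17, E=45, F=30.
Check: V − E + F = 17 − 45 + 30 = 2.

45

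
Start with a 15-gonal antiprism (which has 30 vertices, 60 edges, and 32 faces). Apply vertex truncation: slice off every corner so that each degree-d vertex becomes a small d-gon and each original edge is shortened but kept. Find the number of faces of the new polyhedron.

62

Truncation replaces each original edge-end by a new vertex, so V′ = 2E = 120.
Each original edge survives, and each old vertex of degree d contributes d new edges; summing degrees gives Σd = 2E, so E′ = E + 2E = 3E = 180.
Each original face survives and each original vertex becomes one new face: F′ = F + V = 62.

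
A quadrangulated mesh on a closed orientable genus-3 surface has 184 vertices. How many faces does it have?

188

χ = 2 − 2·3 = -4, and every face is a square so 4F = 2E.
V − E + F = -4 with E = 4F/2 gives 184 − (4/2 − 1)·F = -4, so F = 188 and E = 376.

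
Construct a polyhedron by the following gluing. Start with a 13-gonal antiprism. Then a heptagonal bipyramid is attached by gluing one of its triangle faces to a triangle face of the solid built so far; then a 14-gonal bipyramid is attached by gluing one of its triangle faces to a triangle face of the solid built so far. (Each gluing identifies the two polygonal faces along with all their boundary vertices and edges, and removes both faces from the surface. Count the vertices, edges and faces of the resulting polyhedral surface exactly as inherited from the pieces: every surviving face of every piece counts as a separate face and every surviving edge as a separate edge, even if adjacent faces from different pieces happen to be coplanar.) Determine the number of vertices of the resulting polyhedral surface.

45

A 13-gonal antiprism: V=26, E=52, F=28.
Attach a heptagonal bipyramid (V=9, E=21, F=14) along a 3-gon: merge 3 vertices and 3 edges, delete both glued faces → V=32, E=70, F=40.
Attach a 14-gonal bipyramid (V=16, E=42, F=28) along a 3-gon: merge 3 vertices and 3 edges, delete both glued faces → V=45, E=109, F=66.
Check: V − E + F = 45 − 109 + 66 = 2.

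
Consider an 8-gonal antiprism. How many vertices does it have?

16

An antiprism on an n-gon has two n-gon caps and 2n triangles: V = 2·8 = 16, E = 4·8 = 32, F = 2·8 + 2 = 18.
Check: V − E + F = 16 − 32 + 18 = 2.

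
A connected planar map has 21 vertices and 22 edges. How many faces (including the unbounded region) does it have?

3

Euler's formula for a connected plane graph: V − E + F = 2, so F = 2 − 21 + 22 = 3.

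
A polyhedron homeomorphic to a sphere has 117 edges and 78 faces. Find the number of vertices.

41

Here V − E + F = 2.
V = 2 + E − F = 2 + 117 − 78 = 41.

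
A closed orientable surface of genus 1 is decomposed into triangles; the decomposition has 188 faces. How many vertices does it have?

χ = 2 − 2·1 = 0, and every face is a triangle so 3F = 2E.
E = 3·188/2 = 282. Then V = 0 + E − F = 0 + 282 − 188 = 94.

94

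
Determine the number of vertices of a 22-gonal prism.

A prism on an n-gon has two n-gon bases and n rectangular sides: V = 2·22 = 44, E = 3·22 = 66, F = 22 + 2 = 24.

44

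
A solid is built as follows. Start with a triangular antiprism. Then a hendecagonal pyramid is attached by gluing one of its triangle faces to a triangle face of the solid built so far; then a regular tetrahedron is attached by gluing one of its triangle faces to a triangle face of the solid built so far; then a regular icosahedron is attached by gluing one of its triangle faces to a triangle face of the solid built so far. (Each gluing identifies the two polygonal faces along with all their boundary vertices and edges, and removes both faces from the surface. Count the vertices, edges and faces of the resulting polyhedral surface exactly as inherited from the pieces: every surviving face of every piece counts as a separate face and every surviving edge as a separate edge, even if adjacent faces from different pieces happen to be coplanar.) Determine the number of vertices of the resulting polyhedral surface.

A triangular antiprism: V=6, E=12, F=8.
Attach a hendecagonal pyramid (V=12, E=22, F=12) along a 3-gon: merge 3 vertices and 3 edges, delete both glued faces → V=15, E=31, F=18.
Attach a regular tetrahedron (V=4, E=6, F=4) along a 3-gon: merge 3 vertices and 3 edges, delete both glued faces → V=16, E=34, F=20.
Attach a regular icosahedron (V=12, E=30, F=20) along a 3-gon: merge 3 vertices and 3 edges, delete both glued faces → V=25, E=61, F=38.
Check: V − E + F = 25 − 61 + 38 = 2.

25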